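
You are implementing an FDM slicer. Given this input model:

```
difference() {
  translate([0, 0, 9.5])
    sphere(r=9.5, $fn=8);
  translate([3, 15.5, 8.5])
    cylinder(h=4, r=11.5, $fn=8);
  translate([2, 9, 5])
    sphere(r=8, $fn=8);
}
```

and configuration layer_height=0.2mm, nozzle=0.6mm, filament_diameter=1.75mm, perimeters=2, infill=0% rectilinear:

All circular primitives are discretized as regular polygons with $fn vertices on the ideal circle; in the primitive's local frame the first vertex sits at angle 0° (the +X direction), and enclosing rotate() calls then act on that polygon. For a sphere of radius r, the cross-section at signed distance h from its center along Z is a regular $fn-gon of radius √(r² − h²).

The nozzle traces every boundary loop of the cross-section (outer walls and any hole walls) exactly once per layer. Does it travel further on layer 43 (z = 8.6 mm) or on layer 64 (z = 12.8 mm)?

Layer 43 (z = 8.6): the sphere: section is a regular 8-gon, circumradius = √(r²−h²) = √(9.5²−0.9²) = 9.457 (perimeter = 2·8·9.457·sin(180°/8) = 57.91 mm); the r=11.5 cylinder at (3, 15.5) contributes a regular 8-gon of circumradius 11.5 (perimeter = 2·8·11.500·sin(180°/8) = 70.41 mm); the sphere at (2, 9): section is a regular 8-gon, circumradius = √(r²−h²) = √(8²−3.6²) = 7.144 (perimeter = 2·8·7.144·sin(180°/8) = 43.74 mm); Subtracting the remaining from the first: starting from the r=9.5 sphere, the r=11.5 cylinder at (3, 15.5) partially overlaps it — only the 33.51 mm² overlap (of its 374.06 mm²) is removed, clipping the outline; the r=8 sphere at (2, 9) partially overlaps it — only the 24.07 mm² overlap (of its 144.36 mm²) is removed, clipping the outline — boundary = 59.31 mm. So its perimeter = 59.31 mm. Layer 64 (z = 12.8): the r=9.5 sphere slices to a regular 8-gon of circumradius 8.908 (√(r²−h²) with h=3.3 from center) (perimeter = 2·8·8.908·sin(180°/8) = 54.55 mm); the cylinder at (3, 15.5) is absent (z outside [8.5, 12.5]); the r=8 sphere at (2, 9) slices to a regular 8-gon of circumradius 1.778 (√(r²−h²) with h=7.8 from center) (perimeter = 2·8·1.778·sin(180°/8) = 10.88 mm); After the difference (first − rest): starting from the r=9.5 sphere, the r=8 sphere at (2, 9) partially overlaps it — only the 1.71 mm² overlap (of its 8.94 mm²) is removed, clipping the outline — boundary = 55.20 mm. So its perimeter = 55.20 mm. Layer 43 is larger (59.31 vs 55.20 mm).

layer 43 (z = 8.6 mm)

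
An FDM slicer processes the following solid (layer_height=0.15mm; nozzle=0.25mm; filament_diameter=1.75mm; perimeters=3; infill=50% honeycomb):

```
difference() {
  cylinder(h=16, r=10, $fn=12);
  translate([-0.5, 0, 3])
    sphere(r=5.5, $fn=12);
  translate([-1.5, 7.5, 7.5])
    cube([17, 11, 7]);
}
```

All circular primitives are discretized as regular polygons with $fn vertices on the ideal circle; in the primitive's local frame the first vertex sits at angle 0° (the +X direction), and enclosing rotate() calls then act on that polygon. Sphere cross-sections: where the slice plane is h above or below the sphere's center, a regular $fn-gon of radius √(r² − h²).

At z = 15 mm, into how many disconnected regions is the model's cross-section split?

At z = 15 mm: the cylinder: section is a regular 12-gon, circumradius r=10; the sphere at (-0.5, 0) is absent (|z−center|=12.000 > r=5.5); the cube at (-1.5, 7.5) is not intersected at this z (z outside [7.5, 14.5]); Taking the first minus the rest: none of the subtracted shapes is present at this height, so the r=10 cylinder is unchanged — 1 connected region. The result has 1 disconnected region.

1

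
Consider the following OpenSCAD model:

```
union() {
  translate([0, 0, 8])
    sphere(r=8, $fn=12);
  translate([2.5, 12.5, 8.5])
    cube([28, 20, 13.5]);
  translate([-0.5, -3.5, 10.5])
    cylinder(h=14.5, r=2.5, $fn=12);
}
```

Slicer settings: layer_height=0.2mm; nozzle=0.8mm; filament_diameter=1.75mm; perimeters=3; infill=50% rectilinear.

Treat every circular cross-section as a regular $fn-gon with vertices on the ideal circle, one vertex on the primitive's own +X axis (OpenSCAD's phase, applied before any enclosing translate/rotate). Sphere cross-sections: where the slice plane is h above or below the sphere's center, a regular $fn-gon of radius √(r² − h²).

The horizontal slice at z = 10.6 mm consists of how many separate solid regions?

At z = 10.6 mm: the sphere: section is a regular 12-gon, circumradius = √(r²−h²) = √(8²−2.6²) = 7.566; the cube at (2.5, 12.5) (footprint 28×20) is included at this height; the r=2.5 cylinder at (-0.5, -3.5) gives a regular 12-gon of circumradius 2.5 (constant along its height); Merging all regions: the regions partially overlap (shared area 18.75 mm²), so overlapping operands fuse into one piece — 2 connected regions. The result has 2 disconnected regions.

2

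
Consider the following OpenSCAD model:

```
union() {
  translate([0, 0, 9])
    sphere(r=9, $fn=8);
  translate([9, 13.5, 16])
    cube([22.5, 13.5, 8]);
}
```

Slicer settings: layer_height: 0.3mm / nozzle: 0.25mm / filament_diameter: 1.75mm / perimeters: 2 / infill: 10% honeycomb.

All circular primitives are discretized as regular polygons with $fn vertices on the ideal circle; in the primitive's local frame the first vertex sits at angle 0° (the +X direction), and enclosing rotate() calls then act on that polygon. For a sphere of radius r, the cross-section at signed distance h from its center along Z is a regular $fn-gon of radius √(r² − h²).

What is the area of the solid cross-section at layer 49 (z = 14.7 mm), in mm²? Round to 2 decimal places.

137.21 mm²

At z = 14.7 mm: the sphere: section is a regular 8-gon, circumradius = √(r²−h²) = √(9²−5.7²) = 6.965 (area = (8/2)·6.965²·sin(360°/8) = 137.21 mm²); the cube at (9, 13.5) is not intersected at this z (z outside [16, 24]); Combining (union): only the r=9 sphere is present, so the union is just that shape — area = 137.21 mm². Overall, the cross-section is a single solid region. Net area = 137.21 mm².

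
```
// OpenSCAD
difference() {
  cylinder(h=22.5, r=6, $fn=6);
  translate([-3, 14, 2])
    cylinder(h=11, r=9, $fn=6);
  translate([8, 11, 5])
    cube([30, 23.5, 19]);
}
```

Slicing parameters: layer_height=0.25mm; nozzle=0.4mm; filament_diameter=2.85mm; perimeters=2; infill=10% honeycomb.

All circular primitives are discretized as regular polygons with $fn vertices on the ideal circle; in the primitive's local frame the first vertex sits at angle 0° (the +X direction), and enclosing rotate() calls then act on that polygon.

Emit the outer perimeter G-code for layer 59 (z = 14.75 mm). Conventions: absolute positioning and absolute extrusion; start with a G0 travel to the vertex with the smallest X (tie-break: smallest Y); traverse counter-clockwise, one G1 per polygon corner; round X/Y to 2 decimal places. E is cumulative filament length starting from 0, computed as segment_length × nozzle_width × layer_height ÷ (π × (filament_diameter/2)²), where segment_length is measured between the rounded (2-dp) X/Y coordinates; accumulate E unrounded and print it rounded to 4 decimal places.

G0 X-6.00 Y0.00 Z14.75
G1 X-3.00 Y-5.20 E0.0941
G1 X3.00 Y-5.20 E0.1882
G1 X6.00 Y0.00 E0.2823
G1 X3.00 Y5.20 E0.3764
G1 X-3.00 Y5.20 E0.4704
G1 X-6.00 Y0.00 E0.5645

At z = 14.75 mm: the r=6 cylinder contributes a regular 6-gon of circumradius 6; the cylinder at (-3, 14) does not reach this height (z outside [2, 13]); the cube at (8, 11) (footprint 30×23.5) is included at this height; Subtracting the remaining from the first: starting from the r=6 cylinder, the 30×23.5 cube at (8, 11) misses the remaining region (no effect) — 1 connected region. The outline is a single polygon with 6 vertices. Extrusion per mm of travel: 0.4 × 0.25 / (π × 1.425²) = 0.015675. Accumulating E over each segment gives final E = 0.5645.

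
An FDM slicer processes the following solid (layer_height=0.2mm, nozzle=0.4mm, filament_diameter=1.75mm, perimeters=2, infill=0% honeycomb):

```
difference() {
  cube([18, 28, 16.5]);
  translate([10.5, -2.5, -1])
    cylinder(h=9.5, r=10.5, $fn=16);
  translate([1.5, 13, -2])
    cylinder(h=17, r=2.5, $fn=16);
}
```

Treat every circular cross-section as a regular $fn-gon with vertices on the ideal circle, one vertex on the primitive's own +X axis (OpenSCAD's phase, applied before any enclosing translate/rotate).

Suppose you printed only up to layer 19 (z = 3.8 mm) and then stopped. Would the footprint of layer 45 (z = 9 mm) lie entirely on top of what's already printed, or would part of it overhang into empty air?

part overhangs

Compare the two slices. At z = 3.8: the 18×28 cube contributes its full rectangle (area 504.00 mm²); the r=10.5 cylinder at (10.5, -2.5) gives a regular 16-gon of circumradius 10.5 (constant along its height) (area = (16/2)·10.500²·sin(360°/16) = 337.53 mm²); the r=2.5 cylinder at (1.5, 13) contributes a regular 16-gon of circumradius 2.5 (area = (16/2)·2.500²·sin(360°/16) = 19.13 mm²); Subtracting the remaining from the first: starting from the 18×28 cube (504.00 mm²), the r=10.5 cylinder at (10.5, -2.5) partially overlaps it — only the 110.31 mm² overlap (of its 337.53 mm²) is removed, clipping the outline; the r=2.5 cylinder at (1.5, 13) partially overlaps it — only the 16.48 mm² overlap (of its 19.13 mm²) is removed, clipping the outline — area = 377.21 mm². At z = 9: the cube (footprint 18×28) is included at this height (area 504.00 mm²); the cylinder at (10.5, -2.5) is not intersected at this z (z outside [-1, 8.5]); the cylinder at (1.5, 13): section is a regular 16-gon, circumradius r=2.5 (area = (16/2)·2.500²·sin(360°/16) = 19.13 mm²); After the difference (first − rest): starting from the 18×28 cube (504.00 mm²), the r=2.5 cylinder at (1.5, 13) partially overlaps it — only the 16.48 mm² overlap (of its 19.13 mm²) is removed, clipping the outline — area = 487.52 mm². Checking containment: at z = 9 the cross-section extends beyond the z = 3.8 cross-section by about 110.31 mm².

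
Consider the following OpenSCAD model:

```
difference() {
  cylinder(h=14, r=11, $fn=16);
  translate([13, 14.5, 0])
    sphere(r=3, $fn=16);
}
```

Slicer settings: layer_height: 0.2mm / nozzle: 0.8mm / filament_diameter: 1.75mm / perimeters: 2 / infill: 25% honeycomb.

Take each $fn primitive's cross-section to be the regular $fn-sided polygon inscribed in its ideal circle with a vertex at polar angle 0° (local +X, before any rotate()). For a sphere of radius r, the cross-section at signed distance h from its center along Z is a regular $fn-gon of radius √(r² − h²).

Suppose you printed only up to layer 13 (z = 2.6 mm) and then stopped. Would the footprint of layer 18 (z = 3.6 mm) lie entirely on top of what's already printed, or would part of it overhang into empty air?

entirely on top

Compare the two slices. At z = 2.6: the r=11 cylinder gives a regular 16-gon of circumradius 11 (constant along its height) (area = (16/2)·11.000²·sin(360°/16) = 370.44 mm²); the sphere at (13, 14.5): section is a regular 16-gon, circumradius = √(r²−h²) = √(3²−2.6²) = 1.497 (area = (16/2)·1.497²·sin(360°/16) = 6.86 mm²); Taking the first minus the rest: starting from the r=11 cylinder (370.44 mm²), the r=3 sphere at (13, 14.5) misses the remaining region (no effect) — area = 370.44 mm². At z = 3.6: the r=11 cylinder gives a regular 16-gon of circumradius 11 (constant along its height) (area = (16/2)·11.000²·sin(360°/16) = 370.44 mm²); the sphere at (13, 14.5) is absent (|z−center|=3.600 > r=3); Taking the first minus the rest: none of the subtracted shapes is present at this height, so the r=11 cylinder is unchanged — area = 370.44 mm². Checking containment: the cross-section at z = 3.6 is a subset of the cross-section at z = 2.6.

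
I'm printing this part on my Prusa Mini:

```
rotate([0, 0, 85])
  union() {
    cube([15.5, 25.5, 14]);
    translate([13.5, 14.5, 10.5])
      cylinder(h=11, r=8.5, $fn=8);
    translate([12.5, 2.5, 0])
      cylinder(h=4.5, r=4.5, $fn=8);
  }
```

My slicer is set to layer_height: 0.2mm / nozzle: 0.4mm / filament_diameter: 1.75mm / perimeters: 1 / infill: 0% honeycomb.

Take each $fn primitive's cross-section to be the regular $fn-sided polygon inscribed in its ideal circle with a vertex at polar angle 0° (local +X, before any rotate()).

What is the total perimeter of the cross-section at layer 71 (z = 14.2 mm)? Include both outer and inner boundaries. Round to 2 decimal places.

At z = 14.2 mm: the cube does not reach this height (z outside [0, 14]); the r=8.5 cylinder at (13.5, 14.5) contributes a regular 8-gon of circumradius 8.5 (perimeter = 2·8·8.500·sin(180°/8) = 52.04 mm); the cylinder at (12.5, 2.5) is absent (z outside [0, 4.5]); Merging all regions: only the r=8.5 cylinder at (13.5, 14.5) is present, so the union is just that shape — boundary = 52.04 mm; (whole slice rotated 85° about Z — lengths, areas and connectivity unchanged). Overall, the cross-section is a single solid region. Total boundary length (outer) = 52.04 mm.

52.04 mm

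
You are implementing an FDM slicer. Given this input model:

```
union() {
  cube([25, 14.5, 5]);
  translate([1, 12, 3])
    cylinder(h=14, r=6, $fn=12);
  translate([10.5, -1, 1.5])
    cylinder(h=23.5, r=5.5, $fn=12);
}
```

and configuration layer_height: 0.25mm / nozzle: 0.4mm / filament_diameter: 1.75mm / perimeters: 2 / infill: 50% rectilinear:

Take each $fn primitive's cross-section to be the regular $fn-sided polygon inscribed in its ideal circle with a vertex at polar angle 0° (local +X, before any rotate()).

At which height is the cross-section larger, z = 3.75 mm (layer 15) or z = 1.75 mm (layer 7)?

Layer 15 (z = 3.75): the 25×14.5 cube contributes its full rectangle (area 362.50 mm²); the cylinder at (1, 12): section is a regular 12-gon, circumradius r=6 (area = (12/2)·6.000²·sin(360°/12) = 108.00 mm²); the r=5.5 cylinder at (10.5, -1) contributes a regular 12-gon of circumradius 5.5 (area = (12/2)·5.500²·sin(360°/12) = 90.75 mm²); Merging all regions: the regions partially overlap — summed areas 561.25 mm² minus the doubly-counted overlap 84.17 mm² gives 477.08 mm² — area = 477.08 mm². So its area = 477.08 mm². Layer 7 (z = 1.75): the cube is present — its section is the full 25×14.5 rectangle (area 362.50 mm²); the cylinder at (1, 12) is absent (z outside [3, 17]); the r=5.5 cylinder at (10.5, -1) gives a regular 12-gon of circumradius 5.5 (constant along its height) (area = (12/2)·5.500²·sin(360°/12) = 90.75 mm²); Merging all regions: the regions partially overlap — summed areas 453.25 mm² minus the doubly-counted overlap 34.64 mm² gives 418.61 mm² — area = 418.61 mm². So its area = 418.61 mm². Layer 15 is larger (477.08 vs 418.61 mm²).

layer 15 (z = 3.75 mm)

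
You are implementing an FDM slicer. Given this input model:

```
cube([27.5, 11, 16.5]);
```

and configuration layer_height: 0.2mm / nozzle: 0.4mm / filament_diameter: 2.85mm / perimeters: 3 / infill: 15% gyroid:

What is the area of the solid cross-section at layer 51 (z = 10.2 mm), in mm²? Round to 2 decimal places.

At z = 10.2 mm: the 27.5×11 cube contributes its full rectangle (area 302.50 mm²). Overall, the cross-section is a single solid region. Net area = 302.50 mm².

302.50 mm²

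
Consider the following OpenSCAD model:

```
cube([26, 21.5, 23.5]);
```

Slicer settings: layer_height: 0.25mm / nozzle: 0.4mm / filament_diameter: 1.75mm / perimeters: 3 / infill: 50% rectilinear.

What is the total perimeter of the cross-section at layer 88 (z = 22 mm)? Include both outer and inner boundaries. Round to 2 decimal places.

95.00 mm

At z = 22 mm: the cube is present — its section is the full 26×21.5 rectangle (perimeter 95.00 mm). Overall, the cross-section is a single solid region. Total boundary length (outer) = 95.00 mm.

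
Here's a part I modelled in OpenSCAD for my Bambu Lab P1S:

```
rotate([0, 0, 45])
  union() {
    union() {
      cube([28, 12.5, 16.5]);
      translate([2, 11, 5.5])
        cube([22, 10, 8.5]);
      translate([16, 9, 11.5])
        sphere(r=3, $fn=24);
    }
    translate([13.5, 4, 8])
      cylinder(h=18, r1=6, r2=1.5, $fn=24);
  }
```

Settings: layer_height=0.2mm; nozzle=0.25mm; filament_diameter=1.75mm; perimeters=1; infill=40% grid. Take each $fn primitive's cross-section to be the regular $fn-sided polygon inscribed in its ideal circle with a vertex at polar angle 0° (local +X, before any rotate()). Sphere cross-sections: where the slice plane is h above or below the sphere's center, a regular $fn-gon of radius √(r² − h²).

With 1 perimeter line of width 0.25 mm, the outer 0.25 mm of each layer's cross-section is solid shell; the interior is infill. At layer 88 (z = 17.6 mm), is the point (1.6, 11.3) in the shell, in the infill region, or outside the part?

outside

At z = 17.6 mm: the cube does not reach this height (z outside [0, 16.5]); the cube at (2, 11) is not intersected at this z (z outside [5.5, 14]); the sphere at (16, 9) is absent (|z−center|=6.100 > r=3); Merging all regions: nothing is present at this height; the cone at (13.5, 4) (r1=6→r2=1.5) has section circumradius 3.600 here — a regular 24-gon; Merging all regions: only the cone at (13.5, 4) is present, so the union is just that shape — 1 connected region; (whole slice rotated 45° about Z — lengths, areas and connectivity unchanged). Overall, the cross-section is a single solid region. Undo the 45° rotation: the query point maps to (9.122, 6.859) in the un-rotated model frame. The nearest boundary edge runs (10.95, 6.55)→(10.38, 5.80); distance from the point to it = 1.64 mm. The point is not inside any of the regions above, so it lies outside the cross-section (1.64 mm from the nearest boundary).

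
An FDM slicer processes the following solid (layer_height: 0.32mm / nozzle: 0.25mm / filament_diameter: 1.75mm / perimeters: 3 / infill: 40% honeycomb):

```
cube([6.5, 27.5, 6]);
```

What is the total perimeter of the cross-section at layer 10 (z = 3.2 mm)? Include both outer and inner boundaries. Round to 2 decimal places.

At z = 3.2 mm: the cube is present — its section is the full 6.5×27.5 rectangle (perimeter 68.00 mm). Overall, the cross-section is a single solid region. Total boundary length (outer) = 68.00 mm.

68.00 mm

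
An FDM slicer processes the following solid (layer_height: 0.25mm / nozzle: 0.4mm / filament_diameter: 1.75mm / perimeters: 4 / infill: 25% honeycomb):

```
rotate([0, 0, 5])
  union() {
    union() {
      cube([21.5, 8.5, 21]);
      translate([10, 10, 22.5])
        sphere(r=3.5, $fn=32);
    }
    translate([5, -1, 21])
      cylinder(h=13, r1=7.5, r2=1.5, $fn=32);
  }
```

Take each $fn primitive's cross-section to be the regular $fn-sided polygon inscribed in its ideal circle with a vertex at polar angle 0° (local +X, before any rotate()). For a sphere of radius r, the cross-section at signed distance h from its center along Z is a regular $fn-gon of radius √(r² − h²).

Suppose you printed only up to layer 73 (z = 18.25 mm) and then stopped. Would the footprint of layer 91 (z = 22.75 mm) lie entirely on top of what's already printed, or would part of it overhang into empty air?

part overhangs

Compare the two slices. At z = 18.25: the cube is present — its section is the full 21.5×8.5 rectangle (area 182.75 mm²); the sphere at (10, 10) is absent (|z−center|=4.250 > r=3.5); Merging all regions: only the 21.5×8.5 cube is present, so the union is just that shape — area = 182.75 mm²; the cone at (5, -1) does not reach this height (z outside [21, 34]); Combining (union): only that combined region is present, so the union is just that shape — area = 182.75 mm²; (rotated 5° about Z; rotation is an isometry so areas/perimeters/island counts are preserved). At z = 22.75: the cube is not intersected at this z (z outside [0, 21]); the r=3.5 sphere at (10, 10) contributes a regular 32-gon of circumradius √(3.5²−0.25²) = 3.491 (area = (32/2)·3.491²·sin(360°/32) = 38.04 mm²); Taking the union: only the r=3.5 sphere at (10, 10) is present, so the union is just that shape — area = 38.04 mm²; the cone at (5, -1) (r1=7.5→r2=1.5) has section circumradius 6.692 here — a regular 32-gon (area = (32/2)·6.692²·sin(360°/32) = 139.80 mm²); Combining (union): the 2 present regions are separate (no shared area or edge), so areas and boundary lengths simply add and each stays a separate island — area = 177.84 mm²; (rotated 5° about Z; rotation is an isometry so areas/perimeters/island counts are preserved). Checking containment: at z = 22.75 the cross-section extends beyond the z = 18.25 cross-section by about 115.73 mm².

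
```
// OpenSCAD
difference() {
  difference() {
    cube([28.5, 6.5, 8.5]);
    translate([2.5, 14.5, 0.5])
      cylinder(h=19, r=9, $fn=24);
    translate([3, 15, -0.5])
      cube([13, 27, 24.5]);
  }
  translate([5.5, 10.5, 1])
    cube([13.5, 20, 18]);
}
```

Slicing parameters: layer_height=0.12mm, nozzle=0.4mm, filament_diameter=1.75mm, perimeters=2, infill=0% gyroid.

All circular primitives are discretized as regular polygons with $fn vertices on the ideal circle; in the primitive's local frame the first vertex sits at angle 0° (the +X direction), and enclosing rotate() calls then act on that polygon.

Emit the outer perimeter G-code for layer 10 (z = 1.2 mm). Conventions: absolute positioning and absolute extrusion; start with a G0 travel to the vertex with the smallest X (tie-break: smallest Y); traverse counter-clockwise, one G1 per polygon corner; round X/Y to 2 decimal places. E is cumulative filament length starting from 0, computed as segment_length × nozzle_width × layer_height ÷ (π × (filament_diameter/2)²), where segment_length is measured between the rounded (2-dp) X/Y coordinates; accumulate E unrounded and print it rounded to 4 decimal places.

At z = 1.2 mm: the cube (footprint 28.5×6.5) is included at this height; the r=9 cylinder at (2.5, 14.5) gives a regular 24-gon of circumradius 9 (constant along its height); the cube at (3, 15) is present — its section is the full 13×27 rectangle; Subtracting the remaining from the first: starting from the 28.5×6.5 cube, the r=9 cylinder at (2.5, 14.5) partially overlaps it — only the 4.64 mm² overlap (of its 251.57 mm²) is removed, clipping the outline; the 13×27 cube at (3, 15) misses the remaining region (no effect) — 1 connected region; the cube at (5.5, 10.5) (footprint 13.5×20) is included at this height; After the difference (first − rest): starting from the result so far, the 13.5×20 cube at (5.5, 10.5) misses the remaining region (no effect) — 1 connected region. The outline is a single polygon with 8 vertices. Extrusion per mm of travel: 0.4 × 0.12 / (π × 0.875²) = 0.019956. Accumulating E over each segment gives final E = 1.3884.

G0 X0.00 Y0.00 Z1.20
G1 X28.50 Y0.00 E0.5687
G1 X28.50 Y6.50 E0.6985
G1 X6.50 Y6.50 E1.1375
G1 X4.83 Y5.81 E1.1736
G1 X2.50 Y5.50 E1.2205
G1 X0.17 Y5.81 E1.2674
G1 X0.00 Y5.88 E1.2710
G1 X0.00 Y0.00 E1.3884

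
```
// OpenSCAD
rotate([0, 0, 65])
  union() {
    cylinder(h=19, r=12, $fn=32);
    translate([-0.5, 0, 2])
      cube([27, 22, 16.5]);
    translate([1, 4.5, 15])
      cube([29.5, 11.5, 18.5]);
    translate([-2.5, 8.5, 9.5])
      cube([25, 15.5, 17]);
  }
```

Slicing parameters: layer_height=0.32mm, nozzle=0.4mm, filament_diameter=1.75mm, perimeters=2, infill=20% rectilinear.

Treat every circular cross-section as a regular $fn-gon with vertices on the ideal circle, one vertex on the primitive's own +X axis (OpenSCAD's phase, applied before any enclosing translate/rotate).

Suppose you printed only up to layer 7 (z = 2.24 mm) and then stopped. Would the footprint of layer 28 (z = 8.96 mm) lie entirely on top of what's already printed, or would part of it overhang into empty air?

Compare the two slices. At z = 2.24: the cylinder: section is a regular 32-gon, circumradius r=12 (area = (32/2)·12.000²·sin(360°/32) = 449.49 mm²); the cube at (-0.5, 0) is present — its section is the full 27×22 rectangle (area 594.00 mm²); the cube at (1, 4.5) does not reach this height (z outside [15, 33.5]); the cube at (-2.5, 8.5) does not reach this height (z outside [9.5, 26.5]); Taking the union: the regions partially overlap — summed areas 1043.49 mm² minus the doubly-counted overlap 118.36 mm² gives 925.13 mm² — area = 925.13 mm²; (rotated 65° about Z; rotation is an isometry so areas/perimeters/island counts are preserved). At z = 8.96: the r=12 cylinder gives a regular 32-gon of circumradius 12 (constant along its height) (area = (32/2)·12.000²·sin(360°/32) = 449.49 mm²); the 27×22 cube at (-0.5, 0) contributes its full rectangle (area 594.00 mm²); the cube at (1, 4.5) does not reach this height (z outside [15, 33.5]); the cube at (-2.5, 8.5) is absent (z outside [9.5, 26.5]); Merging all regions: the regions partially overlap — summed areas 1043.49 mm² minus the doubly-counted overlap 118.36 mm² gives 925.13 mm² — area = 925.13 mm²; (whole slice rotated 65° about Z — lengths, areas and connectivity unchanged). Checking containment: the cross-section at z = 8.96 is a subset of the cross-section at z = 2.24.

entirely on top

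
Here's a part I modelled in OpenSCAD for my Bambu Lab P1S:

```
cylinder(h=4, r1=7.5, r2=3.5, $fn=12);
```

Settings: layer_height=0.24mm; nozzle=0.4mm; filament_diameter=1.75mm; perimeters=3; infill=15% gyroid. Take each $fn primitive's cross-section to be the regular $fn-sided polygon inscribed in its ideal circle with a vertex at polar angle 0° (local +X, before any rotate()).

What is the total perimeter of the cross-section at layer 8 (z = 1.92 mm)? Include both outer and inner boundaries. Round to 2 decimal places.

34.66 mm

At z = 1.92 mm: the cone: at t=0.480 of its height the radius interpolates to r₁+(r₂−r₁)t = 5.580, giving a regular 12-gon of that circumradius (perimeter = 2·12·5.580·sin(180°/12) = 34.66 mm). Overall, the cross-section is a single solid region. Total boundary length (outer) = 34.66 mm.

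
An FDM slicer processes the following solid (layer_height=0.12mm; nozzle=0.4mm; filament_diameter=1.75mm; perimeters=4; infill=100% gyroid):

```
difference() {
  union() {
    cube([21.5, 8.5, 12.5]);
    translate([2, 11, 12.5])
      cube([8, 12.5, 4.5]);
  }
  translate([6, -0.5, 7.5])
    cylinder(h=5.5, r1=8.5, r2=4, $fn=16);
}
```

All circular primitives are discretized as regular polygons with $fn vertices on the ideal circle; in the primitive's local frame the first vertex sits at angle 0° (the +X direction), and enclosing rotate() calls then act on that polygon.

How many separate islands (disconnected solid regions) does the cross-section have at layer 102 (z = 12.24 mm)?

At z = 12.24 mm: the 21.5×8.5 cube contributes its full rectangle; the cube at (2, 11) is not intersected at this z (z outside [12.5, 17]); Combining (union): only the 21.5×8.5 cube is present, so the union is just that shape — 1 connected region; the cone at (6, -0.5) contributes a regular 16-gon of circumradius 4.622 (interpolated between r1=8.5 and r2=4 at t=0.862); After the difference (first − rest): starting from that combined region, the cone at (6, -0.5) partially overlaps it — only the 28.13 mm² overlap (of its 65.40 mm²) is removed, clipping the outline — 1 connected region. Overall, the cross-section is a single solid region. Island count = 1.

1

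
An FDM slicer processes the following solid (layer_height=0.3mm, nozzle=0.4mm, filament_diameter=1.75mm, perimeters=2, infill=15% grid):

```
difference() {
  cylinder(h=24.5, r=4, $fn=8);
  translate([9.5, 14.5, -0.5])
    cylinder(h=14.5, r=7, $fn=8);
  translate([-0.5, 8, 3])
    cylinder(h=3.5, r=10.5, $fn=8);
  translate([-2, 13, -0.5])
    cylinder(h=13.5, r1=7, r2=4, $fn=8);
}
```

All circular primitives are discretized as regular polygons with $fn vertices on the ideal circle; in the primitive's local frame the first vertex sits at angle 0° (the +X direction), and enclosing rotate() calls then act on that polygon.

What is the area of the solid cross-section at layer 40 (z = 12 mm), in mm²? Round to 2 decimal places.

45.25 mm²

At z = 12 mm: the r=4 cylinder gives a regular 8-gon of circumradius 4 (constant along its height) (area = (8/2)·4.000²·sin(360°/8) = 45.25 mm²); the r=7 cylinder at (9.5, 14.5) gives a regular 8-gon of circumradius 7 (constant along its height) (area = (8/2)·7.000²·sin(360°/8) = 138.59 mm²); the cylinder at (-0.5, 8) does not reach this height (z outside [3, 6.5]); the cone at (-2, 13) contributes a regular 8-gon of circumradius 4.222 (interpolated between r1=7 and r2=4 at t=0.926) (area = (8/2)·4.222²·sin(360°/8) = 50.42 mm²); Taking the first minus the rest: starting from the r=4 cylinder (45.25 mm²), the r=7 cylinder at (9.5, 14.5) misses the remaining region (no effect); the cone at (-2, 13) misses the remaining region (no effect) — area = 45.25 mm². Overall, the cross-section is a single solid region. Net area = 45.25 mm².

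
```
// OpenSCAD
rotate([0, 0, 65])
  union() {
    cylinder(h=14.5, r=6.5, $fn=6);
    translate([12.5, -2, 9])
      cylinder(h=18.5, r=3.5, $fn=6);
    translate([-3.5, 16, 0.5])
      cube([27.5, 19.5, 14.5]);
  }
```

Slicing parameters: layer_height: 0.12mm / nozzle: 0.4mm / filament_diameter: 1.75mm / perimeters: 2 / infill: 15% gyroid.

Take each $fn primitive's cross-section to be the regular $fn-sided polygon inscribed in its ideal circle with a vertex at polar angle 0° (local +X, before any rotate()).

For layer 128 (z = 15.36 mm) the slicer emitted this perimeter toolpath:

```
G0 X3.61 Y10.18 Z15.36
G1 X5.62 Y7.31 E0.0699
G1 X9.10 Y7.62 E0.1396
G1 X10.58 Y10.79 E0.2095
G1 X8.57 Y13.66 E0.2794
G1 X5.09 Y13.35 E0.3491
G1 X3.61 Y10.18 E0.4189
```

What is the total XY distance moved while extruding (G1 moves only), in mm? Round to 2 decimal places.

20.99 mm

Sum the Euclidean lengths of each G1 segment: total = 20.99 mm.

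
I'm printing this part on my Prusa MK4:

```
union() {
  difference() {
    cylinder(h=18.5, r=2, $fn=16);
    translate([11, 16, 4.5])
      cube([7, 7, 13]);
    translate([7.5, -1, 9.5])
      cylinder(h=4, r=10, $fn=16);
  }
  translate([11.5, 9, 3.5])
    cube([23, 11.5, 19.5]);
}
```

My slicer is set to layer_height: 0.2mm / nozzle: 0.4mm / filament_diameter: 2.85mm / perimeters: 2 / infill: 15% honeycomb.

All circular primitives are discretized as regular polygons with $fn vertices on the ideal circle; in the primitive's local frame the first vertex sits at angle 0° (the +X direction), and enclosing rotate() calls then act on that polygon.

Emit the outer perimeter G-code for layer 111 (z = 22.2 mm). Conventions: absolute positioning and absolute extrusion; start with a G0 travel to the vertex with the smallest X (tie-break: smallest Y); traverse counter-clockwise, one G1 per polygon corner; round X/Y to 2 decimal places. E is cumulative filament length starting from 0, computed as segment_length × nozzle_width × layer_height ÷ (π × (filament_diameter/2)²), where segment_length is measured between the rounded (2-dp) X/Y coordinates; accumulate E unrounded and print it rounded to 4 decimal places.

At z = 22.2 mm: the cylinder is absent (z outside [0, 18.5]); the cube at (11, 16) does not reach this height (z outside [4.5, 17.5]); the cylinder at (7.5, -1) is absent (z outside [9.5, 13.5]); After the difference (first − rest): the first operand is absent here, so nothing remains; the cube at (11.5, 9) is present — its section is the full 23×11.5 rectangle; Taking the union: only the 23×11.5 cube at (11.5, 9) is present, so the union is just that shape — 1 connected region. The outline is a single polygon with 4 vertices. Extrusion per mm of travel: 0.4 × 0.2 / (π × 1.425²) = 0.012540. Accumulating E over each segment gives final E = 0.8653.

G0 X11.50 Y9.00 Z22.20
G1 X34.50 Y9.00 E0.2884
G1 X34.50 Y20.50 E0.4326
G1 X11.50 Y20.50 E0.7211
G1 X11.50 Y9.00 E0.8653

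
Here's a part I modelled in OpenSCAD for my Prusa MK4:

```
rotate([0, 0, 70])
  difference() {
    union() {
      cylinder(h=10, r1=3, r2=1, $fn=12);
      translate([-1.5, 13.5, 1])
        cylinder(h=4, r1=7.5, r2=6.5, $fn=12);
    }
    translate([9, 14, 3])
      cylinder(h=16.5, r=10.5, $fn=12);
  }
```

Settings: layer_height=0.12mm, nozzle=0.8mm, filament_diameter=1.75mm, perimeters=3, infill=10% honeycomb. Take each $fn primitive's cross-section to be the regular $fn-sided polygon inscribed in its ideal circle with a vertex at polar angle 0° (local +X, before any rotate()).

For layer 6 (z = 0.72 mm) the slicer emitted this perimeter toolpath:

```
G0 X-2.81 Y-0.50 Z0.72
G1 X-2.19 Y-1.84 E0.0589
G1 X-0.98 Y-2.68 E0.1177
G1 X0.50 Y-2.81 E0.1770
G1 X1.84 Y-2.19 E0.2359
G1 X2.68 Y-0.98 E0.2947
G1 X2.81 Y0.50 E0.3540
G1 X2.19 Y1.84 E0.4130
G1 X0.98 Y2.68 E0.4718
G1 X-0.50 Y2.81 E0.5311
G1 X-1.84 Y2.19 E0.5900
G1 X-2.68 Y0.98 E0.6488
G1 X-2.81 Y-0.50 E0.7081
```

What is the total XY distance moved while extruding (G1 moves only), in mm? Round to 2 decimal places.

17.74 mm

Sum the Euclidean lengths of each G1 segment: total = 17.74 mm.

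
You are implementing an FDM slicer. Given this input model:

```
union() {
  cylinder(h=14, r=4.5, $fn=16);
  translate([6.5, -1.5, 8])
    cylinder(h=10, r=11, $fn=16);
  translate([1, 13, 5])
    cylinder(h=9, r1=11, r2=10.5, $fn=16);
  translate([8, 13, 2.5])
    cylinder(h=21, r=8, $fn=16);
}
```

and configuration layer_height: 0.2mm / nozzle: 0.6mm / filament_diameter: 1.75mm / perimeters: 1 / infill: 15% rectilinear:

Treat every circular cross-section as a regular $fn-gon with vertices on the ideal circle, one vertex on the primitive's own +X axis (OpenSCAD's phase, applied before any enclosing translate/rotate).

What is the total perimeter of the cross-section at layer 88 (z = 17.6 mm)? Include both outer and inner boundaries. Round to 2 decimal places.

93.35 mm

At z = 17.6 mm: the cylinder does not reach this height (z outside [0, 14]); the r=11 cylinder at (6.5, -1.5) contributes a regular 16-gon of circumradius 11 (perimeter = 2·16·11.000·sin(180°/16) = 68.67 mm); the cone at (1, 13) is not intersected at this z (z outside [5, 14]); the r=8 cylinder at (8, 13) gives a regular 16-gon of circumradius 8 (constant along its height) (perimeter = 2·16·8.000·sin(180°/16) = 49.94 mm); Merging all regions: the regions partially overlap (shared area 33.12 mm²), so the edge portions inside another operand are dropped and the merged outline is re-measured after clipping — boundary = 93.35 mm. Overall, the cross-section is a single solid region. Total boundary length (outer) = 93.35 mm.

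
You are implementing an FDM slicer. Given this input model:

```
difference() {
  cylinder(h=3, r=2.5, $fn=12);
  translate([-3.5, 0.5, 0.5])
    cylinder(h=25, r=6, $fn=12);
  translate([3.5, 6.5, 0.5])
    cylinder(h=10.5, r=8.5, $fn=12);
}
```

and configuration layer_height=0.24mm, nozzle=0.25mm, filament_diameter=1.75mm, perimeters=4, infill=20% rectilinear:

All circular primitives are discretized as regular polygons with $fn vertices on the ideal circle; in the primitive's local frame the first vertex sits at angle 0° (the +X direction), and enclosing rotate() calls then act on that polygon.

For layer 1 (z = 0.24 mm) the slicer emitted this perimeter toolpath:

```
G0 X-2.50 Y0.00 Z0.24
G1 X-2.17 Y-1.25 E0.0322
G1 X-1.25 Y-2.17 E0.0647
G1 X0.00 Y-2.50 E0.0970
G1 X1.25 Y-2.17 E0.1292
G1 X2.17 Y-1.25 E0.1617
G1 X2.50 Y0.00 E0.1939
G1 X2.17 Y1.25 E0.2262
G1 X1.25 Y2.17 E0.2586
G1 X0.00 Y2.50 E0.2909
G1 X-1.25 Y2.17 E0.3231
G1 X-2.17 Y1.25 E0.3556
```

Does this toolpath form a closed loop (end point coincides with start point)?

no

Start point (G0): (-2.50, 0.00). End point (last G1): the path does not return to the start — open.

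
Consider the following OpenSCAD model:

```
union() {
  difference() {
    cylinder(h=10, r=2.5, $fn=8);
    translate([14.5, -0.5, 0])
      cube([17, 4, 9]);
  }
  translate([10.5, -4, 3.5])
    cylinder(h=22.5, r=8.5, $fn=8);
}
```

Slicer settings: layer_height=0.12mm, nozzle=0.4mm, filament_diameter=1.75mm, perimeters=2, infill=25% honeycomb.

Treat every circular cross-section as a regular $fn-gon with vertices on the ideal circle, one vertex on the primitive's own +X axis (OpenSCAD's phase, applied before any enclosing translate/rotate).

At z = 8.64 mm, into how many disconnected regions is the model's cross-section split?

At z = 8.64 mm: the r=2.5 cylinder contributes a regular 8-gon of circumradius 2.5; the 17×4 cube at (14.5, -0.5) contributes its full rectangle; Subtracting the remaining from the first: starting from the r=2.5 cylinder, the 17×4 cube at (14.5, -0.5) misses the remaining region (no effect) — 1 connected region; the cylinder at (10.5, -4): section is a regular 8-gon, circumradius r=8.5; Combining (union): the 2 present regions are separate (no shared area or edge), so areas and boundary lengths simply add and each stays a separate island — 2 connected regions. The result has 2 disconnected regions.

2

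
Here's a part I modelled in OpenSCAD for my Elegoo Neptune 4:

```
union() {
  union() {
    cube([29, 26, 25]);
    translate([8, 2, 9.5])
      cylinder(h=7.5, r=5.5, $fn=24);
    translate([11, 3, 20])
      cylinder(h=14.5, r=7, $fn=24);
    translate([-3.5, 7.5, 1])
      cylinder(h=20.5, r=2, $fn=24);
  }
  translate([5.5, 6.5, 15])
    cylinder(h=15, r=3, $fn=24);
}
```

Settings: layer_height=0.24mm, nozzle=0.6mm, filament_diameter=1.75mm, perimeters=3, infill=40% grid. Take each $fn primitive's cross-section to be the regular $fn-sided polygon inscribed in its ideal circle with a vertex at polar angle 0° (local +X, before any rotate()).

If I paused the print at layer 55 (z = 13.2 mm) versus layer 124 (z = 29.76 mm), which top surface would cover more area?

Layer 55 (z = 13.2): the 29×26 cube contributes its full rectangle (area 754.00 mm²); the r=5.5 cylinder at (8, 2) gives a regular 24-gon of circumradius 5.5 (constant along its height) (area = (24/2)·5.500²·sin(360°/24) = 93.95 mm²); the cylinder at (11, 3) is absent (z outside [20, 34.5]); the r=2 cylinder at (-3.5, 7.5) gives a regular 24-gon of circumradius 2 (constant along its height) (area = (24/2)·2.000²·sin(360°/24) = 12.42 mm²); Taking the union: the regions partially overlap — summed areas 860.37 mm² minus the doubly-counted overlap 68.36 mm² gives 792.02 mm² — area = 792.02 mm²; the cylinder at (5.5, 6.5) is not intersected at this z (z outside [15, 30]); Merging all regions: only that combined region is present, so the union is just that shape — area = 792.02 mm². So its area = 792.02 mm². Layer 124 (z = 29.76): the cube is absent (z outside [0, 25]); the cylinder at (8, 2) is absent (z outside [9.5, 17]); the r=7 cylinder at (11, 3) gives a regular 24-gon of circumradius 7 (constant along its height) (area = (24/2)·7.000²·sin(360°/24) = 152.19 mm²); the cylinder at (-3.5, 7.5) is not intersected at this z (z outside [1, 21.5]); Combining (union): only the r=7 cylinder at (11, 3) is present, so the union is just that shape — area = 152.19 mm²; the r=3 cylinder at (5.5, 6.5) contributes a regular 24-gon of circumradius 3 (area = (24/2)·3.000²·sin(360°/24) = 27.95 mm²); Taking the union: the regions partially overlap — summed areas 180.14 mm² minus the doubly-counted overlap 15.29 mm² gives 164.85 mm² — area = 164.85 mm². So its area = 164.85 mm². Layer 55 is larger (792.02 vs 164.85 mm²).

layer 55 (z = 13.2 mm)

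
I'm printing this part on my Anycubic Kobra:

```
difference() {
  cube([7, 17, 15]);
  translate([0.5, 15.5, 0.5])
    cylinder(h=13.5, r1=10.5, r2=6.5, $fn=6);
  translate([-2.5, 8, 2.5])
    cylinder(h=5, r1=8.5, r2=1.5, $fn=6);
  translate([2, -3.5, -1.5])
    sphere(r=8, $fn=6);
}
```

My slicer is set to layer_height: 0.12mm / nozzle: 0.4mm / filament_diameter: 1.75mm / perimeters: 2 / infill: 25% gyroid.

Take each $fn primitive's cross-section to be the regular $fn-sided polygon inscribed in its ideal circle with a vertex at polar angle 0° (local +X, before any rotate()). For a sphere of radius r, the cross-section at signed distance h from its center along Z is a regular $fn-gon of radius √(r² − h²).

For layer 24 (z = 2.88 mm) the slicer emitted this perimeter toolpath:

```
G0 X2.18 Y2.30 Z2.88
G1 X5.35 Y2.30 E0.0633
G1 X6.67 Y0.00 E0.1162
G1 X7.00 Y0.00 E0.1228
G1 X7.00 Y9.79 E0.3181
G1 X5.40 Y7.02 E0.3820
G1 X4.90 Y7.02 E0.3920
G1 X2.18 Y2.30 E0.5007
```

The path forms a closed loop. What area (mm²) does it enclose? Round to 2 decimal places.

Apply the shoelace formula to the sequence of (X, Y) vertices; enclosed area = 20.82 mm².

20.82 mm²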